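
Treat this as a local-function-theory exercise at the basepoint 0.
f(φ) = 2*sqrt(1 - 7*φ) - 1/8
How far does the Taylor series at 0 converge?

Branch term (2)*sqrt(1 - φ/(1/7)): its argument vanishes at φ = 1/7, a square-root branch point, modulus 1/7.
The radius of convergence is the smallest modulus among the singular points: 1/7.

The radius of convergence is 1/7.


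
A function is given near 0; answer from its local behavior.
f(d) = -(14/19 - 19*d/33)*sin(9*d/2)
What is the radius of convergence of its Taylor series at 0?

The factor -sin(9*d/2) is entire and contributes no finite singular point.
The polynomial part has no poles.
No finite singular points: the Taylor series at 0 converges everywhere.

The radius of convergence is infinite.


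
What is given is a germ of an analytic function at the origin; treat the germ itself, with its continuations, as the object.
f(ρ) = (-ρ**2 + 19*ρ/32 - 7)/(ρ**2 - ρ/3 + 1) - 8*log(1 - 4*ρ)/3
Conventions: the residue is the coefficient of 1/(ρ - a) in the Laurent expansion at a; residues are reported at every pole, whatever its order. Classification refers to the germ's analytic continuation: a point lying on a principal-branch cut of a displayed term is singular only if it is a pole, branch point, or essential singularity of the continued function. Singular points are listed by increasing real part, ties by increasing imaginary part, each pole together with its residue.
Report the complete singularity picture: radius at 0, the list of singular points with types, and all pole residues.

Radius of convergence at 0: 1/4.
At (1/6) - ((1/6)*sqrt(35))*i: a pole of order 1; residue (25/192) - ((3431/6720)*sqrt(35))*i.
At (1/6) + ((1/6)*sqrt(35))*i: a pole of order 1; residue (25/192) + ((3431/6720)*sqrt(35))*i.
At 1/4: a logarithmic branch point.

Denominator factor (ρ**2 - ρ/3 + 1): discriminant -35/9, complex-conjugate roots (1/6) + ((1/6)*sqrt(35))*i and (1/6) - ((1/6)*sqrt(35))*i; poles of order 1, moduli 1 and 1.
Branch term (-8/3)*log(1 - ρ/(1/4)): its argument vanishes at ρ = 1/4, a logarithmic branch point, modulus 1/4.
The radius of convergence is the smallest modulus among the singular points: 1/4.
The branch term is analytic at (1/6) - ((1/6)*sqrt(35))*i and contributes nothing to the residue; only the rational part matters.
The factor ρ**2 - ρ/3 + 1 splits as (ρ - a)(ρ - a') with a = (1/6) - ((1/6)*sqrt(35))*i, a' = (1/6) + ((1/6)*sqrt(35))*i. At the order-1 pole a set g(ρ) = (ρ - a)*(rational part) = [-ρ**2 + 19*ρ/32 - 7] / (ρ - a').
Simple pole: residue = g(a) at a = (1/6) - ((1/6)*sqrt(35))*i, which is (25/192) - ((3431/6720)*sqrt(35))*i.
The branch term is analytic at (1/6) + ((1/6)*sqrt(35))*i and contributes nothing to the residue; only the rational part matters.
The factor ρ**2 - ρ/3 + 1 splits as (ρ - a)(ρ - a') with a = (1/6) + ((1/6)*sqrt(35))*i, a' = (1/6) - ((1/6)*sqrt(35))*i. At the order-1 pole a set g(ρ) = (ρ - a)*(rational part) = [-ρ**2 + 19*ρ/32 - 7] / (ρ - a').
Simple pole: residue = g(a) at a = (1/6) + ((1/6)*sqrt(35))*i, which is (25/192) + ((3431/6720)*sqrt(35))*i.
List the singular points by increasing real part (a conjugate pair: the negative imaginary part first).


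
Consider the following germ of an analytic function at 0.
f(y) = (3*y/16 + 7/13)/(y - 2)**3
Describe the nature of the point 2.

The point is a pole of order 3.

The denominator factor y - 2 vanishes at 2 and appears to the power 3; the numerator there equals 95/104, nonzero, and no other factor vanishes.
Hence a pole whose order is the multiplicity, 3.


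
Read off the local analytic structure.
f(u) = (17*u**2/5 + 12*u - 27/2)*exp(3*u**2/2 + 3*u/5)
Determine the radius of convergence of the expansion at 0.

The factor exp(3*u**2/2 + 3*u/5) is entire and contributes no finite singular point.
The polynomial part has no poles.
No finite singular points: the Taylor series at 0 converges everywhere.

The radius of convergence is infinite.


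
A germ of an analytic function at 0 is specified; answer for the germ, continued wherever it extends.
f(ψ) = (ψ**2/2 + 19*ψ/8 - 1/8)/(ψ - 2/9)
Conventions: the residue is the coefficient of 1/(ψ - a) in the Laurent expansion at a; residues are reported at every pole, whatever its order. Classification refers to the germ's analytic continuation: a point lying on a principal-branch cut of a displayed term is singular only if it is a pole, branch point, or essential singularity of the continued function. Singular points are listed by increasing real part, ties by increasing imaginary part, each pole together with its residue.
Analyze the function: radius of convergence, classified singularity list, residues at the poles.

Denominator factor (ψ - 2/9): pole of order 1 at 2/9, modulus 2/9.
The radius of convergence is the smallest modulus among the singular points: 2/9.
At the order-1 pole 2/9 set g(ψ) = (ψ - (2/9))*f(ψ) = ψ**2/2 + 19*ψ/8 - 1/8.
Simple pole: residue = g(a) at a = 2/9, which is 277/648.

Radius of convergence at 0: 2/9.
At 2/9: a pole of order 1; residue 277/648.


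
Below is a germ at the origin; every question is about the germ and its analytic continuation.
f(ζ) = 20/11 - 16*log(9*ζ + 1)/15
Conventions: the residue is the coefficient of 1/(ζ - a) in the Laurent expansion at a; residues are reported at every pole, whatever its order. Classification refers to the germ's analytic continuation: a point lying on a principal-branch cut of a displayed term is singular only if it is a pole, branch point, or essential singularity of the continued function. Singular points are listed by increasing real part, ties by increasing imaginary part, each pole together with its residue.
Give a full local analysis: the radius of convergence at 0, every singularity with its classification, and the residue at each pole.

Branch term (-16/15)*log(1 - ζ/(-1/9)): its argument vanishes at ζ = -1/9, a logarithmic branch point, modulus 1/9.
The radius of convergence is the smallest modulus among the singular points: 1/9.

Radius of convergence at 0: 1/9.
At -1/9: a logarithmic branch point.


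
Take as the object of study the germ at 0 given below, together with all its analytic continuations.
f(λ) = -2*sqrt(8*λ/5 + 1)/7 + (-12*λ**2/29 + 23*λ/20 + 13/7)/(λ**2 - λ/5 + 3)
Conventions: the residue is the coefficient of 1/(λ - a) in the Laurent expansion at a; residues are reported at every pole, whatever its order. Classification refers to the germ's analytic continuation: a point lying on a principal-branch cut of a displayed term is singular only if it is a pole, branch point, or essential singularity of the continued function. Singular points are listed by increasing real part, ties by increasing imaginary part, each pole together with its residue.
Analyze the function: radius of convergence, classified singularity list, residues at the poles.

Radius of convergence at 0: 5/8.
At -5/8: an algebraic (square-root) branch point.
At (1/10) - ((1/10)*sqrt(299))*i: a pole of order 1; residue (619/1160) + ((130133/2427880)*sqrt(299))*i.
At (1/10) + ((1/10)*sqrt(299))*i: a pole of order 1; residue (619/1160) - ((130133/2427880)*sqrt(299))*i.

Denominator factor (λ**2 - λ/5 + 3): discriminant -299/25, complex-conjugate roots (1/10) + ((1/10)*sqrt(299))*i and (1/10) - ((1/10)*sqrt(299))*i; poles of order 1, moduli sqrt(3) and sqrt(3).
Branch term (-2/7)*sqrt(1 - λ/(-5/8)): its argument vanishes at λ = -5/8, a square-root branch point, modulus 5/8.
The radius of convergence is the smallest modulus among the singular points: 5/8.
The branch term is analytic at (1/10) - ((1/10)*sqrt(299))*i and contributes nothing to the residue; only the rational part matters.
The factor λ**2 - λ/5 + 3 splits as (λ - a)(λ - a') with a = (1/10) - ((1/10)*sqrt(299))*i, a' = (1/10) + ((1/10)*sqrt(299))*i. At the order-1 pole a set g(λ) = (λ - a)*(rational part) = [-12*λ**2/29 + 23*λ/20 + 13/7] / (λ - a').
Simple pole: residue = g(a) at a = (1/10) - ((1/10)*sqrt(299))*i, which is (619/1160) + ((130133/2427880)*sqrt(299))*i.
The branch term is analytic at (1/10) + ((1/10)*sqrt(299))*i and contributes nothing to the residue; only the rational part matters.
The factor λ**2 - λ/5 + 3 splits as (λ - a)(λ - a') with a = (1/10) + ((1/10)*sqrt(299))*i, a' = (1/10) - ((1/10)*sqrt(299))*i. At the order-1 pole a set g(λ) = (λ - a)*(rational part) = [-12*λ**2/29 + 23*λ/20 + 13/7] / (λ - a').
Simple pole: residue = g(a) at a = (1/10) + ((1/10)*sqrt(299))*i, which is (619/1160) - ((130133/2427880)*sqrt(299))*i.
List the singular points by increasing real part (a conjugate pair: the negative imaginary part first).


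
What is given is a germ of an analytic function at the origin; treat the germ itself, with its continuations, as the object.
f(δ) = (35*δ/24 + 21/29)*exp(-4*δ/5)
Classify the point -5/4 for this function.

There is no denominator, hence no pole anywhere.
The factor exp(-4*δ/5) is entire.
So the germ continues analytically to -5/4.

The point is a regular point.


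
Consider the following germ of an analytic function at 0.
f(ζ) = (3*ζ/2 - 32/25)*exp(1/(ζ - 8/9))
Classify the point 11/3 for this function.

The point is a regular point.

There is no denominator, hence no pole anywhere.
The essential point of exp(1/(ζ - (8/9))) is 8/9, not 11/3.
So the germ continues analytically to 11/3.


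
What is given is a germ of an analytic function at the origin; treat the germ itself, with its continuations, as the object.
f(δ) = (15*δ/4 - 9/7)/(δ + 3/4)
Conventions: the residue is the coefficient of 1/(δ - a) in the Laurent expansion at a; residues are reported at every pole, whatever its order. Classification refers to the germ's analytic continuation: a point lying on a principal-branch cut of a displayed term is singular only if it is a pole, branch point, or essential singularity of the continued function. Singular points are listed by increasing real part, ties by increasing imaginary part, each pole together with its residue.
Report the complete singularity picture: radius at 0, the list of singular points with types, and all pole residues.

Denominator factor (δ + 3/4): pole of order 1 at -3/4, modulus 3/4.
The radius of convergence is the smallest modulus among the singular points: 3/4.
At the order-1 pole -3/4 set g(δ) = (δ - (-3/4))*f(δ) = 15*δ/4 - 9/7.
Simple pole: residue = g(a) at a = -3/4, which is -459/112.

Radius of convergence at 0: 3/4.
At -3/4: a pole of order 1; residue -459/112.


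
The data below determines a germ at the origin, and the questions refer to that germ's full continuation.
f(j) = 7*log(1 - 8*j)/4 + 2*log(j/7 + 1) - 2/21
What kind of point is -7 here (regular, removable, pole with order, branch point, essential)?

The term (2)*log(1 - j/(-7)) has argument 1 - -7/(-7) = 0 at -7: a logarithmic (infinitely-sheeted) branch point; the remaining terms are analytic or single-valued there.

The point is a logarithmic branch point.


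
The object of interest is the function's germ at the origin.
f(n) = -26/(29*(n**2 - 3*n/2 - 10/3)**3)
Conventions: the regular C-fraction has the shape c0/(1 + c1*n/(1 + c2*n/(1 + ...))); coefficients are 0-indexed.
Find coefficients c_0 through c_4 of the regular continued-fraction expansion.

Taylor coefficients (expand at 0): a_0 = 351/14500, a_1 = -9477/290000, a_2 = 148473/2900000, a_3 = -28431/464000, a_4 = 33444333/464000000.
c0 = a_0 = 351/14500. Peel one level at a time: if S = 1 + c*n/S' with S'(0) = 1, then c is the n-coefficient of S and S' = c*n/(S - 1).
S_1 = c0/f = 1 + (27/20)*n + (-117/400)*n^2 + ...; c1 = 27/20.
S_2 = c1*n/(S_1 - 1) = 1 + (13/60)*n + (1043/1800)*n^2 + ...; c2 = 13/60.
S_3 = c2*n/(S_2 - 1) = 1 + (-1043/390)*n + (428601/67600)*n^2 + ...; c3 = -1043/390.
S_4 = c3*n/(S_3 - 1) = 1 + (1285803/542360)*n + ...; c4 = 1285803/542360.

The regular C-fraction coefficients are [351/14500, 27/20, 13/60, -1043/390, 1285803/542360].


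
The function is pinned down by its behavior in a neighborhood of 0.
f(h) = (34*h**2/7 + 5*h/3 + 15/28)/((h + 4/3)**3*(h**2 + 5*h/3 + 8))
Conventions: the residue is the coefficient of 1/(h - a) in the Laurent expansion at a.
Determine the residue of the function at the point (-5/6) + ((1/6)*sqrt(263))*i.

The residue is (-175851/1035776) - ((4790745/272409088)*sqrt(263))*i.


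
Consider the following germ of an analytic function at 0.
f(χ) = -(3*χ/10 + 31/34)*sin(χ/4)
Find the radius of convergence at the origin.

The factor -sin(χ/4) is entire and contributes no finite singular point.
The polynomial part has no poles.
No finite singular points: the Taylor series at 0 converges everywhere.

The radius of convergence is infinite.


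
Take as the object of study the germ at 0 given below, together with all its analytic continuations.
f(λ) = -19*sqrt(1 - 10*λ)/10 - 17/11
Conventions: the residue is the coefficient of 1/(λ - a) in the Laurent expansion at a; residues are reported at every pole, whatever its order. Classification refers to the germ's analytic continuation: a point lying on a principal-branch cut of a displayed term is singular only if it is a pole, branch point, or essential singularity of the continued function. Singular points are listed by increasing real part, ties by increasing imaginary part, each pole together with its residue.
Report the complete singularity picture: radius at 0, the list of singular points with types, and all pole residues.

Branch term (-19/10)*sqrt(1 - λ/(1/10)): its argument vanishes at λ = 1/10, a square-root branch point, modulus 1/10.
The radius of convergence is the smallest modulus among the singular points: 1/10.

Radius of convergence at 0: 1/10.
At 1/10: an algebraic (square-root) branch point.


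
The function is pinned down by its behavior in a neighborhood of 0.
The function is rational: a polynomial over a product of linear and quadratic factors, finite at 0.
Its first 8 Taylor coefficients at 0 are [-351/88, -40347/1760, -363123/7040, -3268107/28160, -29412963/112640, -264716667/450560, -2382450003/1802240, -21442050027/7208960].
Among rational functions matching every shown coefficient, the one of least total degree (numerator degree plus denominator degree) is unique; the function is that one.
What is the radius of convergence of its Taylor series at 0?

The radius of convergence is 4/9.

No rational of total degree below 2 reproduces all 8 coefficients; solving the [1/1] Pade equations on them gives f(v) = (31*v/5 + 39/22)/(v - 4/9), whose expansion matches every shown term.
Denominator factor (v - 4/9): pole of order 1 at 4/9, modulus 4/9.
The radius of convergence is the smallest modulus among the singular points: 4/9.


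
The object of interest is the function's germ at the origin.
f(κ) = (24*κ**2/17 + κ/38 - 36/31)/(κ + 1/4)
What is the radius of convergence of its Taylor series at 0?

Denominator factor (κ + 1/4): pole of order 1 at -1/4, modulus 1/4.
The radius of convergence is the smallest modulus among the singular points: 1/4.

The radius of convergence is 1/4.


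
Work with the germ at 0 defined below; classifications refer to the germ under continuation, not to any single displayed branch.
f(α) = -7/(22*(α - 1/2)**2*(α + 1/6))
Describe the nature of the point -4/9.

Denominator factors: α + 1/6 = -5/18 at α = -4/9; α - 1/2 = -17/18 at α = -4/9 — none vanishes.
So the germ continues analytically to -4/9.

The point is a regular point.


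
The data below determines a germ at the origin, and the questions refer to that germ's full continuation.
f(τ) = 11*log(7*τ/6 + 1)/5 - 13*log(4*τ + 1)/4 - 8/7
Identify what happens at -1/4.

The point is a logarithmic branch point.

The term (-13/4)*log(1 - τ/(-1/4)) has argument 1 - -1/4/(-1/4) = 0 at -1/4: a logarithmic (infinitely-sheeted) branch point; the remaining terms are analytic or single-valued there.


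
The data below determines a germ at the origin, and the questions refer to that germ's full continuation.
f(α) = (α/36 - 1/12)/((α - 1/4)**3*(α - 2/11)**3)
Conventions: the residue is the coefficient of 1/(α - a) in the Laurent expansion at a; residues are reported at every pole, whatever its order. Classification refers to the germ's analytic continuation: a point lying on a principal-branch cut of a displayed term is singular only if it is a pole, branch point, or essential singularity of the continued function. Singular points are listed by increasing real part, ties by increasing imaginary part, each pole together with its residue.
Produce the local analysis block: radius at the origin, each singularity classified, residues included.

Denominator factor (α - 1/4)^3: pole of order 3 at 1/4, modulus 1/4.
Denominator factor (α - 2/11)^3: pole of order 3 at 2/11, modulus 2/11.
The radius of convergence is the smallest modulus among the singular points: 2/11.
At the order-3 pole 2/11 set g(α) = (α - (2/11))^3*f(α) = (α/36 - 1/12)/(α - 1/4)**3.
Order-3 pole: residue = g''(a)/2; g''(2/11) = 459141760/729, so the residue is 229570880/729.
At the order-3 pole 1/4 set g(α) = (α - (1/4))^3*f(α) = (α/36 - 1/12)/(α - 2/11)**3.
Order-3 pole: residue = g''(a)/2; g''(1/4) = -459141760/729, so the residue is -229570880/729.
List the singular points by increasing real part (a conjugate pair: the negative imaginary part first).

Radius of convergence at 0: 2/11.
At 2/11: a pole of order 3; residue 229570880/729.
At 1/4: a pole of order 3; residue -229570880/729.


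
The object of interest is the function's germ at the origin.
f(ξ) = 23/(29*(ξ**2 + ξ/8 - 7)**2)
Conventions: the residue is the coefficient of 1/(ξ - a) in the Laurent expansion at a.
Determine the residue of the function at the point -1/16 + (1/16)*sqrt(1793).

The residue is -(23552/93230621)*sqrt(1793).

The factor ξ**2 + ξ/8 - 7 splits as (ξ - a)(ξ - a') with a = -1/16 + (1/16)*sqrt(1793), a' = -1/16 - (1/16)*sqrt(1793). At the order-2 pole a set g(ξ) = (ξ - a)^2*f(ξ) = [23/29] / (ξ - a')^2.
Order-2 pole: residue = g'(a); g'(-1/16 + (1/16)*sqrt(1793)) = -(23552/93230621)*sqrt(1793), so the residue is -(23552/93230621)*sqrt(1793).


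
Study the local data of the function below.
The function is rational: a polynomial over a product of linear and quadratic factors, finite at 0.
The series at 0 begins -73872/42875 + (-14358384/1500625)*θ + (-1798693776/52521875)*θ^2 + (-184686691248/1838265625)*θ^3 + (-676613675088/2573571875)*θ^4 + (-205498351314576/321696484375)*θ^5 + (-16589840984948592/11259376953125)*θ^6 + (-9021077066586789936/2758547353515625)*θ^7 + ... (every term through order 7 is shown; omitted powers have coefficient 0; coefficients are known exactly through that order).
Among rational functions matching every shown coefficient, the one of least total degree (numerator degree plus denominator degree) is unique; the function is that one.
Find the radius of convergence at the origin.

The radius of convergence is 7/12.

No rational of total degree below 6 reproduces all 8 coefficients; solving the [1/5] Pade equations on them gives f(θ) = (19/20 - 3*θ/4)/((θ - 5/3)**2*(θ - 7/12)**3), whose expansion matches every shown term.
Denominator factor (θ - 7/12)^3: pole of order 3 at 7/12, modulus 7/12.
Denominator factor (θ - 5/3)^2: pole of order 2 at 5/3, modulus 5/3.
The radius of convergence is the smallest modulus among the singular points: 7/12.


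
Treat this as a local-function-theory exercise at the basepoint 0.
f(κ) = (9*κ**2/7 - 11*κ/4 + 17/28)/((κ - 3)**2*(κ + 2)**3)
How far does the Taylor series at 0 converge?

The radius of convergence is 2.

Denominator factor (κ + 2)^3: pole of order 3 at -2, modulus 2.
Denominator factor (κ - 3)^2: pole of order 2 at 3, modulus 3.
The radius of convergence is the smallest modulus among the singular points: 2.


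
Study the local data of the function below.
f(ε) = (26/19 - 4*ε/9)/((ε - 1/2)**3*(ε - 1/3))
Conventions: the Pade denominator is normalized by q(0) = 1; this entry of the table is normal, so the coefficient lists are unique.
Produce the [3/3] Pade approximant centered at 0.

The Pade approximant has numerator coefficients [624/19, 37707916288/1431006699, 207393539584/9063042427, 113123748864/9063042427]; denominator coefficients [1, -3755377059/477002233, 9978260196/477002233, -9075683636/477002233].

Taylor coefficients needed (expand at 0): a_0 = 624/19, a_1 = 16240/57, a_2 = 30000/19, a_3 = 135056/19, a_4 = 1616144/57, a_5 = 1986832/19, a_6 = 6942512/19.
Write the denominator as Q(ε) = 1 + q1*ε + q2*ε^2 + q3*ε^3. Requiring Q*f - P = O(ε^7) with deg P <= 3 kills the coefficients of ε^4..ε^6 in Q*f:
  ε^4: a_4 + q1*a_3 + q2*a_2 + q3*a_1 = 0, i.e. 1616144/57 + (135056/19)*q1 + (30000/19)*q2 + (16240/57)*q3 = 0.
  ε^5: a_5 + q1*a_4 + q2*a_3 + q3*a_2 = 0, i.e. 1986832/19 + (1616144/57)*q1 + (135056/19)*q2 + (30000/19)*q3 = 0.
  ε^6: a_6 + q1*a_5 + q2*a_4 + q3*a_3 = 0, i.e. 6942512/19 + (1986832/19)*q1 + (1616144/57)*q2 + (135056/19)*q3 = 0.
Solving this linear system: q1 = -3755377059/477002233, q2 = 9978260196/477002233, q3 = -9075683636/477002233.
The numerator is Q*f truncated at degree 3: P0 = a_0 = 624/19; P1 = a_1 + q1*a_0 = 37707916288/1431006699; P2 = a_2 + q1*a_1 + q2*a_0 = 207393539584/9063042427; P3 = a_3 + q1*a_2 + q2*a_1 + q3*a_0 = 113123748864/9063042427.


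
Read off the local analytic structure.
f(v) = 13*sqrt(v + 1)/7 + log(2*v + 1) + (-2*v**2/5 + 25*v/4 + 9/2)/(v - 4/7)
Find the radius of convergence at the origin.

Denominator factor (v - 4/7): pole of order 1 at 4/7, modulus 4/7.
Branch term (1)*log(1 - v/(-1/2)): its argument vanishes at v = -1/2, a logarithmic branch point, modulus 1/2.
Branch term (13/7)*sqrt(1 - v/(-1)): its argument vanishes at v = -1, a square-root branch point, modulus 1.
The radius of convergence is the smallest modulus among the singular points: 1/2.

The radius of convergence is 1/2.


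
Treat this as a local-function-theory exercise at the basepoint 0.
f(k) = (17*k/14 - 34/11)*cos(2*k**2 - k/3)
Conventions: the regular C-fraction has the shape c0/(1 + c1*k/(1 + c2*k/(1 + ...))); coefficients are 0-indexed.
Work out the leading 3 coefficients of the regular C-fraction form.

Taylor coefficients (expand at 0): a_0 = -34/11, a_1 = 17/14, a_2 = 17/99.
c0 = a_0 = -34/11. Peel one level at a time: if S = 1 + c*k/S' with S'(0) = 1, then c is the k-coefficient of S and S' = c*k/(S - 1).
S_1 = c0/f = 1 + (11/28)*k + (1481/7056)*k^2 + ...; c1 = 11/28.
S_2 = c1*k/(S_1 - 1) = 1 + (-1481/2772)*k + ...; c2 = -1481/2772.

The regular C-fraction coefficients are [-34/11, 11/28, -1481/2772].


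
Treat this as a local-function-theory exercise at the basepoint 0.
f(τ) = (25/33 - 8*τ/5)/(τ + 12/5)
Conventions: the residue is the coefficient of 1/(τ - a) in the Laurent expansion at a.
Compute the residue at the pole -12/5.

The residue is 3793/825.

At the order-1 pole -12/5 set g(τ) = (τ - (-12/5))*f(τ) = 25/33 - 8*τ/5.
Simple pole: residue = g(a) at a = -12/5, which is 3793/825.


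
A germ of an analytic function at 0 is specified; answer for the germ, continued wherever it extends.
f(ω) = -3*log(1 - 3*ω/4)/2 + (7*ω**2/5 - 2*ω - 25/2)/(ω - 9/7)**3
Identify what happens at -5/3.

Denominator factors: ω - 9/7 = -62/21 at ω = -5/3 — none vanishes.
Branch term log(1 - ω/(4/3)): argument at -5/3 is 9/4, nonzero, so -5/3 is not its branch point (a point on a principal cut is still regular for the continued germ).
So the germ continues analytically to -5/3.

The point is a regular point.


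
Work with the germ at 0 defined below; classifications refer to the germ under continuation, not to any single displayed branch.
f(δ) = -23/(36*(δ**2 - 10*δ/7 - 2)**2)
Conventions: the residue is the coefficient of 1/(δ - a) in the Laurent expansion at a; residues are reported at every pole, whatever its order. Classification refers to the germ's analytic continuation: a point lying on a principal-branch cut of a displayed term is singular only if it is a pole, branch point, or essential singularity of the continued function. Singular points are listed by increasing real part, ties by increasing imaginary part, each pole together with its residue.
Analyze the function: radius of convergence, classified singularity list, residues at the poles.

Denominator factor (δ**2 - 10*δ/7 - 2)^2: discriminant 492/49, real irrational roots 5/7 + (1/7)*sqrt(123) and 5/7 - (1/7)*sqrt(123); poles of order 2, moduli 5/7 + (1/7)*sqrt(123) and -5/7 + (1/7)*sqrt(123).
The radius of convergence is the smallest modulus among the singular points: -5/7 + (1/7)*sqrt(123).
The factor δ**2 - 10*δ/7 - 2 splits as (δ - a)(δ - a') with a = 5/7 - (1/7)*sqrt(123), a' = 5/7 + (1/7)*sqrt(123). At the order-2 pole a set g(δ) = (δ - a)^2*f(δ) = [-23/36] / (δ - a')^2.
Order-2 pole: residue = g'(a); g'(5/7 - (1/7)*sqrt(123)) = -(7889/2178576)*sqrt(123), so the residue is -(7889/2178576)*sqrt(123).
The factor δ**2 - 10*δ/7 - 2 splits as (δ - a)(δ - a') with a = 5/7 + (1/7)*sqrt(123), a' = 5/7 - (1/7)*sqrt(123). At the order-2 pole a set g(δ) = (δ - a)^2*f(δ) = [-23/36] / (δ - a')^2.
Order-2 pole: residue = g'(a); g'(5/7 + (1/7)*sqrt(123)) = (7889/2178576)*sqrt(123), so the residue is (7889/2178576)*sqrt(123).
List the singular points by increasing real part (a conjugate pair: the negative imaginary part first).

Radius of convergence at 0: -5/7 + (1/7)*sqrt(123).
At 5/7 - (1/7)*sqrt(123): a pole of order 2; residue -(7889/2178576)*sqrt(123).
At 5/7 + (1/7)*sqrt(123): a pole of order 2; residue (7889/2178576)*sqrt(123).


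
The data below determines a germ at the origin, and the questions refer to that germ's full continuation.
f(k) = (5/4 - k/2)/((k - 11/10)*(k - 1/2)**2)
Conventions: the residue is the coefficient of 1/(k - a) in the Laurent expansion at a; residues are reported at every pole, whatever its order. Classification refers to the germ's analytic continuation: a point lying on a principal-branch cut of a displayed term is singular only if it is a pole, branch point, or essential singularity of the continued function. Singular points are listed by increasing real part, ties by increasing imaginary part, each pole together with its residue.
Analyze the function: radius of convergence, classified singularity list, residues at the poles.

Denominator factor (k - 11/10): pole of order 1 at 11/10, modulus 11/10.
Denominator factor (k - 1/2)^2: pole of order 2 at 1/2, modulus 1/2.
The radius of convergence is the smallest modulus among the singular points: 1/2.
At the order-2 pole 1/2 set g(k) = (k - (1/2))^2*f(k) = (5/4 - k/2)/(k - 11/10).
Order-2 pole: residue = g'(a); g'(1/2) = -35/18, so the residue is -35/18.
At the order-1 pole 11/10 set g(k) = (k - (11/10))*f(k) = (5/4 - k/2)/(k - 1/2)**2.
Simple pole: residue = g(a) at a = 11/10, which is 35/18.
List the singular points by increasing real part (a conjugate pair: the negative imaginary part first).

Radius of convergence at 0: 1/2.
At 1/2: a pole of order 2; residue -35/18.
At 11/10: a pole of order 1; residue 35/18.


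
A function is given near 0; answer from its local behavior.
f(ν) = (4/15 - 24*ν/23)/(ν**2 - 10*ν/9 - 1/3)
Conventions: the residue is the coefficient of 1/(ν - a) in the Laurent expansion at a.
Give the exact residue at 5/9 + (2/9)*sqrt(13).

The residue is -12/23 - (81/1495)*sqrt(13).

The factor ν**2 - 10*ν/9 - 1/3 splits as (ν - a)(ν - a') with a = 5/9 + (2/9)*sqrt(13), a' = 5/9 - (2/9)*sqrt(13). At the order-1 pole a set g(ν) = (ν - a)*f(ν) = [4/15 - 24*ν/23] / (ν - a').
Simple pole: residue = g(a) at a = 5/9 + (2/9)*sqrt(13), which is -12/23 - (81/1495)*sqrt(13).


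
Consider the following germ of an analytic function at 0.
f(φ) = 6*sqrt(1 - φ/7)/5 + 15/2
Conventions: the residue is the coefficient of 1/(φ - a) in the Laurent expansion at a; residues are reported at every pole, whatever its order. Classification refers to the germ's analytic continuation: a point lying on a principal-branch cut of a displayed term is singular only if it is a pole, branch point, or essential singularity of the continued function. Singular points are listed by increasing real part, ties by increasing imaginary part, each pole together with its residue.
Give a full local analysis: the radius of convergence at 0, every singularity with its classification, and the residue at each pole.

Radius of convergence at 0: 7.
At 7: an algebraic (square-root) branch point.

Branch term (6/5)*sqrt(1 - φ/(7)): its argument vanishes at φ = 7, a square-root branch point, modulus 7.
The radius of convergence is the smallest modulus among the singular points: 7.


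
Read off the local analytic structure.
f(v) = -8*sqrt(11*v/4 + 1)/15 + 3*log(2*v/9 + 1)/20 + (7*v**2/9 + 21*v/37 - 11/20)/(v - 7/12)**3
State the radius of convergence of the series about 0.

Denominator factor (v - 7/12)^3: pole of order 3 at 7/12, modulus 7/12.
Branch term (-8/15)*sqrt(1 - v/(-4/11)): its argument vanishes at v = -4/11, a square-root branch point, modulus 4/11.
Branch term (3/20)*log(1 - v/(-9/2)): its argument vanishes at v = -9/2, a logarithmic branch point, modulus 9/2.
The radius of convergence is the smallest modulus among the singular points: 4/11.

The radius of convergence is 4/11.


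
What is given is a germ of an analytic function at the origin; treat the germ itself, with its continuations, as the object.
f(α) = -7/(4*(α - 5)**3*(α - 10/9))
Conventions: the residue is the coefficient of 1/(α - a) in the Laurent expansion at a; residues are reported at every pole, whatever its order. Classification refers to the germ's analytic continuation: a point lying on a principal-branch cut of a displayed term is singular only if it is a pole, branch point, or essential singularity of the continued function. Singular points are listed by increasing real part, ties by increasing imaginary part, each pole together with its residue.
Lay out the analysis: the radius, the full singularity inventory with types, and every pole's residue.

Denominator factor (α - 10/9): pole of order 1 at 10/9, modulus 10/9.
Denominator factor (α - 5)^3: pole of order 3 at 5, modulus 5.
The radius of convergence is the smallest modulus among the singular points: 10/9.
At the order-1 pole 10/9 set g(α) = (α - (10/9))*f(α) = -7/(4*(α - 5)**3).
Simple pole: residue = g(a) at a = 10/9, which is 729/24500.
At the order-3 pole 5 set g(α) = (α - (5))^3*f(α) = -7/(4*(α - 10/9)).
Order-3 pole: residue = g''(a)/2; g''(5) = -729/12250, so the residue is -729/24500.
List the singular points by increasing real part (a conjugate pair: the negative imaginary part first).

Radius of convergence at 0: 10/9.
At 10/9: a pole of order 1; residue 729/24500.
At 5: a pole of order 3; residue -729/24500.


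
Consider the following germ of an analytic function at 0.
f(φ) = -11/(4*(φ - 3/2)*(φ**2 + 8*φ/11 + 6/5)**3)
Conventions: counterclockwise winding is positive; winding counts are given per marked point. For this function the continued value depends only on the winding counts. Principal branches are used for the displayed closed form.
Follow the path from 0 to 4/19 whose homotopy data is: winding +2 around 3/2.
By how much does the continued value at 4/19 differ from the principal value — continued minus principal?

The function is rational, hence single-valued: continuing it around any pole returns the same value, so the difference is 0.

Continued minus principal equals 0.


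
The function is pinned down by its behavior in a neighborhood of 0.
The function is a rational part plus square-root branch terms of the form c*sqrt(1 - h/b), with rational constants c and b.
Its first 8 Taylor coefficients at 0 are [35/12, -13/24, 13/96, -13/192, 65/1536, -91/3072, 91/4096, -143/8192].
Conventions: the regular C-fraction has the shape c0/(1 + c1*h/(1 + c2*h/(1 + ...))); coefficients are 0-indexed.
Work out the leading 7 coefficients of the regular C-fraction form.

The regular C-fraction coefficients are [35/12, 13/70, 9/140, 35/36, -17/36, -9/68, 43/68].

Taylor coefficients (read off): a_0 = 35/12, a_1 = -13/24, a_2 = 13/96, a_3 = -13/192, a_4 = 65/1536, a_5 = -91/3072, a_6 = 91/4096.
c0 = a_0 = 35/12. Peel one level at a time: if S = 1 + c*h/S' with S'(0) = 1, then c is the h-coefficient of S and S' = c*h/(S - 1).
S_1 = c0/f = 1 + (13/70)*h + (-117/9800)*h^2 + ...; c1 = 13/70.
S_2 = c1*h/(S_1 - 1) = 1 + (9/140)*h + (-1/16)*h^2 + ...; c2 = 9/140.
S_3 = c2*h/(S_2 - 1) = 1 + (35/36)*h + (595/1296)*h^2 + ...; c3 = 35/36.
S_4 = c3*h/(S_3 - 1) = 1 + (-17/36)*h + (-1/16)*h^2 + ...; c4 = -17/36.
S_5 = c4*h/(S_4 - 1) = 1 + (-9/68)*h + (387/4624)*h^2 + ...; c5 = -9/68.
S_6 = c5*h/(S_5 - 1) = 1 + (43/68)*h + ...; c6 = 43/68.


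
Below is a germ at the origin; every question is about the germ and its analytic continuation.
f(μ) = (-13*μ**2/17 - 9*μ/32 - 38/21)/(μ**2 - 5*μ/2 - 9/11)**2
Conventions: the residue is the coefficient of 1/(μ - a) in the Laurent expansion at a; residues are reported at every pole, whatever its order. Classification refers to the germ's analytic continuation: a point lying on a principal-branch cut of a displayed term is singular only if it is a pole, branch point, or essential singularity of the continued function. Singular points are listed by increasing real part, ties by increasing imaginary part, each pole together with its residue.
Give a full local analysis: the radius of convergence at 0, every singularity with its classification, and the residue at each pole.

Denominator factor (μ**2 - 5*μ/2 - 9/11)^2: discriminant 419/44, real irrational roots 5/4 + (1/44)*sqrt(4609) and 5/4 - (1/44)*sqrt(4609); poles of order 2, moduli 5/4 + (1/44)*sqrt(4609) and -5/4 + (1/44)*sqrt(4609).
The radius of convergence is the smallest modulus among the singular points: -5/4 + (1/44)*sqrt(4609).
The factor μ**2 - 5*μ/2 - 9/11 splits as (μ - a)(μ - a') with a = 5/4 - (1/44)*sqrt(4609), a' = 5/4 + (1/44)*sqrt(4609). At the order-2 pole a set g(μ) = (μ - a)^2*f(μ) = [-13*μ**2/17 - 9*μ/32 - 38/21] / (μ - a')^2.
Order-2 pole: residue = g'(a); g'(5/4 - (1/44)*sqrt(4609)) = -(771787/501402216)*sqrt(4609), so the residue is -(771787/501402216)*sqrt(4609).
The factor μ**2 - 5*μ/2 - 9/11 splits as (μ - a)(μ - a') with a = 5/4 + (1/44)*sqrt(4609), a' = 5/4 - (1/44)*sqrt(4609). At the order-2 pole a set g(μ) = (μ - a)^2*f(μ) = [-13*μ**2/17 - 9*μ/32 - 38/21] / (μ - a')^2.
Order-2 pole: residue = g'(a); g'(5/4 + (1/44)*sqrt(4609)) = (771787/501402216)*sqrt(4609), so the residue is (771787/501402216)*sqrt(4609).
List the singular points by increasing real part (a conjugate pair: the negative imaginary part first).

Radius of convergence at 0: -5/4 + (1/44)*sqrt(4609).
At 5/4 - (1/44)*sqrt(4609): a pole of order 2; residue -(771787/501402216)*sqrt(4609).
At 5/4 + (1/44)*sqrt(4609): a pole of order 2; residue (771787/501402216)*sqrt(4609).


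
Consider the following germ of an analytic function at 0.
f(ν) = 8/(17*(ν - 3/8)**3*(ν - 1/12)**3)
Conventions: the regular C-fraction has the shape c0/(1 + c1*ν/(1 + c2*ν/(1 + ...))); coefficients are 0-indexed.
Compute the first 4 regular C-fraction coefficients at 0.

The regular C-fraction coefficients are [262144/17, -44, 556/33, -121016/13761].

Taylor coefficients (expand at 0): a_0 = 262144/17, a_1 = 11534336/17, a_2 = 939524096/51, a_3 = 183442079744/459.
c0 = a_0 = 262144/17. Peel one level at a time: if S = 1 + c*ν/S' with S'(0) = 1, then c is the ν-coefficient of S and S' = c*ν/(S - 1).
S_1 = c0/f = 1 + (-44)*ν + (2224/3)*ν^2 + ...; c1 = -44.
S_2 = c1*ν/(S_1 - 1) = 1 + (556/33)*ν + (484064/3267)*ν^2 + ...; c2 = 556/33.
S_3 = c2*ν/(S_2 - 1) = 1 + (-121016/13761)*ν + ...; c3 = -121016/13761.


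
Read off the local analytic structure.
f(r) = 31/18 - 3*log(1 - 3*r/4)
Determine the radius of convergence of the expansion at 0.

The radius of convergence is 4/3.

Branch term (-3)*log(1 - r/(4/3)): its argument vanishes at r = 4/3, a logarithmic branch point, modulus 4/3.
The radius of convergence is the smallest modulus among the singular points: 4/3.


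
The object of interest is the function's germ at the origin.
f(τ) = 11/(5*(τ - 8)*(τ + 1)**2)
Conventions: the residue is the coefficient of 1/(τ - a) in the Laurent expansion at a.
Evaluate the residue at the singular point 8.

The residue is 11/405.

At the order-1 pole 8 set g(τ) = (τ - (8))*f(τ) = 11/(5*(τ + 1)**2).
Simple pole: residue = g(a) at a = 8, which is 11/405.


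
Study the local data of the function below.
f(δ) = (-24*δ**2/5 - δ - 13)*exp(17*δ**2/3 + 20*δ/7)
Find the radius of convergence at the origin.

The factor exp(17*δ**2/3 + 20*δ/7) is entire and contributes no finite singular point.
The polynomial part has no poles.
No finite singular points: the Taylor series at 0 converges everywhere.

The radius of convergence is infinite.


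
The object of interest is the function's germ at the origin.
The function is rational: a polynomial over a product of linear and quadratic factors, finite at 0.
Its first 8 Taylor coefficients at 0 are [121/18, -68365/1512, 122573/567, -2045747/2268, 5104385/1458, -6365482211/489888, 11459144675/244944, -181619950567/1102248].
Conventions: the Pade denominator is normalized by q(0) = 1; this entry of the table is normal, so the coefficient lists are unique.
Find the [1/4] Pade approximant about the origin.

The Pade approximant has numerator coefficients [121/18, -5086592797/39221354088]; denominator coefficients [1, 521931776/77820147, 3024046298/233460441, 1312636861/233460441, 3426346225/8404575876].

Taylor coefficients needed (read off): a_0 = 121/18, a_1 = -68365/1512, a_2 = 122573/567, a_3 = -2045747/2268, a_4 = 5104385/1458, a_5 = -6365482211/489888.
Write the denominator as Q(μ) = 1 + q1*μ + q2*μ^2 + q3*μ^3 + q4*μ^4. Requiring Q*f - P = O(μ^6) with deg P <= 1 kills the coefficients of μ^2..μ^5 in Q*f:
  μ^2: a_2 + q1*a_1 + q2*a_0 = 0, i.e. 122573/567 + (-68365/1512)*q1 + (121/18)*q2 = 0.
  μ^3: a_3 + q1*a_2 + q2*a_1 + q3*a_0 = 0, i.e. -2045747/2268 + (122573/567)*q1 + (-68365/1512)*q2 + (121/18)*q3 = 0.
  μ^4: a_4 + q1*a_3 + q2*a_2 + q3*a_1 + q4*a_0 = 0, i.e. 5104385/1458 + (-2045747/2268)*q1 + (122573/567)*q2 + (-68365/1512)*q3 + (121/18)*q4 = 0.
  μ^5: a_5 + q1*a_4 + q2*a_3 + q3*a_2 + q4*a_1 = 0, i.e. -6365482211/489888 + (5104385/1458)*q1 + (-2045747/2268)*q2 + (122573/567)*q3 + (-68365/1512)*q4 = 0.
Solving this linear system: q1 = 521931776/77820147, q2 = 3024046298/233460441, q3 = 1312636861/233460441, q4 = 3426346225/8404575876.
The numerator is Q*f truncated at degree 1: P0 = a_0 = 121/18; P1 = a_1 + q1*a_0 = -5086592797/39221354088.


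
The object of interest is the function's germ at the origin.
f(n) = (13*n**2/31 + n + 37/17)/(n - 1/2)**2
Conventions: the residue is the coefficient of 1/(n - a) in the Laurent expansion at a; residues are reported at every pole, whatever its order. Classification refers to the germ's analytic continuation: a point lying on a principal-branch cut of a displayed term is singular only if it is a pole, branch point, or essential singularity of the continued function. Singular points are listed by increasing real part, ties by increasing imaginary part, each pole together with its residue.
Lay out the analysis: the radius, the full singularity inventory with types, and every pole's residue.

Denominator factor (n - 1/2)^2: pole of order 2 at 1/2, modulus 1/2.
The radius of convergence is the smallest modulus among the singular points: 1/2.
At the order-2 pole 1/2 set g(n) = (n - (1/2))^2*f(n) = 13*n**2/31 + n + 37/17.
Order-2 pole: residue = g'(a); g'(1/2) = 44/31, so the residue is 44/31.

Radius of convergence at 0: 1/2.
At 1/2: a pole of order 2; residue 44/31.


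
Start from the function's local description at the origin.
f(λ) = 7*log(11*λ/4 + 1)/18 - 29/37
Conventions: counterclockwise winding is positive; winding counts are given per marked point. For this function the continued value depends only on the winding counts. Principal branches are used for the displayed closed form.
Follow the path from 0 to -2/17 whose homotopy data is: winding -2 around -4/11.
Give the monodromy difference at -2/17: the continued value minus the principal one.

Continued minus principal equals -(14/9)*pi*i.

The rational part is single-valued and drops out of the difference; each branch term changes only by its own monodromy.
(7/18)*log(1 - λ/(-4/11)): each positive loop around -4/11 adds 2*pi*i to the log, so winding -2 contributes (7/18)*(-2)*2*pi*i = -(14/9)*pi*i.
Summing the contributions at λ = -2/17 gives -(14/9)*pi*i.
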